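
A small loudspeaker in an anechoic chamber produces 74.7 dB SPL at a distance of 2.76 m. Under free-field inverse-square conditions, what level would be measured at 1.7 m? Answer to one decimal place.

78.9 dB SPL

For a point source in a free field, ΔL = −20·log₁₀(d₂/d₁).
ΔL = −20·log₁₀(1.7/2.76) = 4.21 dB, so L₂ = 74.7 + (4.21) = 78.9 dB SPL.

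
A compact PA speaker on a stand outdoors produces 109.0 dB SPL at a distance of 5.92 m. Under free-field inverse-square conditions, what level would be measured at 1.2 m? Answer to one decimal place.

Free-field point source: level drops by 20·log₁₀ of the distance ratio.
ΔL = −20·log₁₀(1.2/5.92) = 13.86 dB, so L₂ = 109.0 + (13.86) = 122.9 dB SPL.

122.9 dB SPL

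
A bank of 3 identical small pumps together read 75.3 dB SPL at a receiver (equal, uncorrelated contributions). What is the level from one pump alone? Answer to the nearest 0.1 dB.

70.5 dB SPL

3 equal incoherent sources add 10·log₁₀(3) = 4.77 dB over one source.
L_one = 75.3 − 4.77 = 70.5 dB SPL.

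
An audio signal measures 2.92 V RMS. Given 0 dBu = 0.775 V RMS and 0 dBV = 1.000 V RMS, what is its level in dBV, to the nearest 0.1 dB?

+9.3 dBV

dBV = 20·log₁₀(V / 1.000 V).
20·log₁₀(2.92/1.000) = +9.3 dBV.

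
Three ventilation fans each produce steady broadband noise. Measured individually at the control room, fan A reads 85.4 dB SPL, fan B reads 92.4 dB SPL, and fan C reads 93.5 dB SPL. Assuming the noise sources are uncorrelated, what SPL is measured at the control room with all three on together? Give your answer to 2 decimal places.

Uncorrelated sources add in intensity (power), not in dB.
L_total = 10·log₁₀(10^(85.4/10) + 10^(92.4/10) + 10^(93.5/10)) = 10·log₁₀(4323000000) = 96.36 dB SPL.

96.36 dB SPL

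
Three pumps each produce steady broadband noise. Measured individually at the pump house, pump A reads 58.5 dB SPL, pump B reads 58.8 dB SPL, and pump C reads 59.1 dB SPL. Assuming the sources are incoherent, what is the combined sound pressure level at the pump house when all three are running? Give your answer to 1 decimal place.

63.6 dB SPL

Add the sources as powers (linear), then convert back to dB:
L_total = 10·log₁₀(10^(58.5/10) + 10^(58.8/10) + 10^(59.1/10)) = 10·log₁₀(2279000) = 63.6 dB SPL.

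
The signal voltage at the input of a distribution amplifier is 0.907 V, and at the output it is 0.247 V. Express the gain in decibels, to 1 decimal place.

-11.3 dB

For a voltage ratio, dB = 20·log₁₀(V₂/V₁).
20·log₁₀(0.247/0.907) = 20·log₁₀(0.2723) = -11.3 dB.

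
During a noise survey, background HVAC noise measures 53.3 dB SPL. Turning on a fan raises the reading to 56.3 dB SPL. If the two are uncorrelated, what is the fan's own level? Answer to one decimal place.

53.3 dB SPL

Subtract intensities: L_src = 10·log₁₀(10^(L_total/10) − 10^(L_bg/10)).
L_src = 10·log₁₀(10^(56.3/10) − 10^(53.3/10)) = 10·log₁₀(212800) = 53.3 dB SPL.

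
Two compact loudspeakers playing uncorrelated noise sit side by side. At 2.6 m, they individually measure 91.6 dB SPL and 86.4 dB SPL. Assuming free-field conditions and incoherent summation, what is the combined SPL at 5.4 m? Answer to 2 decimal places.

Combined at 2.6 m: 10·log₁₀(10^(91.6/10)+10^(86.4/10)) = 92.746 dB SPL.
Then apply −20·log₁₀(5.4/2.6) = -6.348 dB → 86.40 dB SPL.

86.40 dB SPL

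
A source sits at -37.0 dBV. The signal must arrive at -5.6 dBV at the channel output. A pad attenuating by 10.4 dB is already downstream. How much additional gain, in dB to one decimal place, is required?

The required make-up gain is the shortfall in the dB sum.
G = -5.6 − (-37.0) + 10.4 = 41.8 dB.

41.8 dB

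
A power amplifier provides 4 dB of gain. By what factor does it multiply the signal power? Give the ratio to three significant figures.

Power ratio = 10^(dB/10).
10^(4/10) = 10^(0.4000) = 2.51.

2.51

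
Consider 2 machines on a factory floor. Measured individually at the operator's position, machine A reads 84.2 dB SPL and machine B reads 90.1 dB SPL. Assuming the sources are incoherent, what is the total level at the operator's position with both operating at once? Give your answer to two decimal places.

Add the sources as powers (linear), then convert back to dB:
L_total = 10·log₁₀(10^(84.2/10) + 10^(90.1/10)) = 10·log₁₀(1286000000) = 91.09 dB SPL.

91.09 dB SPL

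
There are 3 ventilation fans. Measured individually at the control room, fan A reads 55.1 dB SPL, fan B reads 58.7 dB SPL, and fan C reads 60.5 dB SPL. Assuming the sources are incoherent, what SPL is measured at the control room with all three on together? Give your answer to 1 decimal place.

63.4 dB SPL

Incoherent sources sum as intensities:
L_total = 10·log₁₀(10^(55.1/10) + 10^(58.7/10) + 10^(60.5/10)) = 10·log₁₀(2187000) = 63.4 dB SPL.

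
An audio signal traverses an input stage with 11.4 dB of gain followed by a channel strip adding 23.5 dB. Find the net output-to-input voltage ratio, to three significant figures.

Net gain = 11.4 + 23.5 = 34.9 dB.
Voltage ratio = 10^(34.9/20) = 55.6.

55.6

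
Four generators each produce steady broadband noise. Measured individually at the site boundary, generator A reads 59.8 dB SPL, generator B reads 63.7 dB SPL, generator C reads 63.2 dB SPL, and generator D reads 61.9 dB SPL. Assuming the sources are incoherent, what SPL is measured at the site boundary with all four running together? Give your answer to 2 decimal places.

Add the sources as powers (linear), then convert back to dB:
L_total = 10·log₁₀(10^(59.8/10) + 10^(63.7/10) + 10^(63.2/10) + 10^(61.9/10)) = 10·log₁₀(6937000) = 68.41 dB SPL.

68.41 dB SPL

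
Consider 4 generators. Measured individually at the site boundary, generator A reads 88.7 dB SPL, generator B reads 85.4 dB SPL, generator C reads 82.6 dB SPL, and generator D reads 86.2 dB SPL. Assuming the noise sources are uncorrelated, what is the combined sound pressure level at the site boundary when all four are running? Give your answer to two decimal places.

Uncorrelated sources add in intensity (power), not in dB.
L_total = 10·log₁₀(10^(88.7/10) + 10^(85.4/10) + 10^(82.6/10) + 10^(86.2/10)) = 10·log₁₀(1687000000) = 92.27 dB SPL.

92.27 dB SPL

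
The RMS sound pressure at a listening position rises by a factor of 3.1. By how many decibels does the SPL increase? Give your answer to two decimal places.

9.83 dB

SPL change from a pressure ratio uses the 20·log₁₀ form:
20·log₁₀(3.1) = 9.83 dB.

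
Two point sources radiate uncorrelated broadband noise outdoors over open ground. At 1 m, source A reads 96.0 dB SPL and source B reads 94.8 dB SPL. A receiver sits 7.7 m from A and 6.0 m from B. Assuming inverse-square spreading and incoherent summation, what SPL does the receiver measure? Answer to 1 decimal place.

81.8 dB SPL

At the listener: L_A = 96.0 − 20·log₁₀(7.7) = 78.27 dB; L_B = 94.8 − 20·log₁₀(6.0) = 79.24 dB.
Combined: 10·log₁₀(10^(78.27/10)+10^(79.24/10)) = 81.8 dB SPL.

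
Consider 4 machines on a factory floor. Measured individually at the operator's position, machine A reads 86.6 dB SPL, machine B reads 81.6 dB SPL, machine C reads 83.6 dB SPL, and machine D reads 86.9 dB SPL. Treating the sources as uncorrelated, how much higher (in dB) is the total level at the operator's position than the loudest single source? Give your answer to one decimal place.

Uncorrelated sources add in intensity (power), not in dB.
L_total = 10·log₁₀(10^(86.6/10) + 10^(81.6/10) + 10^(83.6/10) + 10^(86.9/10)) = 91.21 dB SPL.
Excess over the loudest (86.9 dB): 91.21 − 86.9 = 4.3 dB.

4.3 dB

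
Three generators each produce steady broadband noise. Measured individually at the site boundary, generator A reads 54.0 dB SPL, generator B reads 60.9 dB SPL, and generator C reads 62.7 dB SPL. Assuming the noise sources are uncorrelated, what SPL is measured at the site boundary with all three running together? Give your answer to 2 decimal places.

Uncorrelated sources add in intensity (power), not in dB.
L_total = 10·log₁₀(10^(54.0/10) + 10^(60.9/10) + 10^(62.7/10)) = 10·log₁₀(3344000) = 65.24 dB SPL.

65.24 dB SPL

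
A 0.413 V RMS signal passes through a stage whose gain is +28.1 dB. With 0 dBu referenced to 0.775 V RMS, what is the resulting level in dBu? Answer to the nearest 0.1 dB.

Input level: 20·log₁₀(0.413/0.775) = -5.47 dBu.
Output: -5.47 + 28.1 = +22.6 dBu.

+22.6 dBu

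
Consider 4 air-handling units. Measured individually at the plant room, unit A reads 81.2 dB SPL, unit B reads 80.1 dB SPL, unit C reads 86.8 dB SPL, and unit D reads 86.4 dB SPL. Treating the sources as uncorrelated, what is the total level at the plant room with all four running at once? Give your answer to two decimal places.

Add the sources as powers (linear), then convert back to dB:
L_total = 10·log₁₀(10^(81.2/10) + 10^(80.1/10) + 10^(86.8/10) + 10^(86.4/10)) = 10·log₁₀(1149000000) = 90.60 dB SPL.

90.60 dB SPL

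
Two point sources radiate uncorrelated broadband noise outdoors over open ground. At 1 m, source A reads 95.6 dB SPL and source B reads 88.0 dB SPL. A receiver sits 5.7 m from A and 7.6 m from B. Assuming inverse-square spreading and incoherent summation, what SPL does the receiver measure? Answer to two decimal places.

80.89 dB SPL

At the listener: L_A = 95.6 − 20·log₁₀(5.7) = 80.483 dB; L_B = 88.0 − 20·log₁₀(7.6) = 70.384 dB.
Combined: 10·log₁₀(10^(80.483/10)+10^(70.384/10)) = 80.89 dB SPL.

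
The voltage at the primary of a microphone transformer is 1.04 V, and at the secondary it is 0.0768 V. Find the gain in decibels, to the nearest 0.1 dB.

-22.6 dB

Voltage is an amplitude quantity, so gain = 20·log₁₀(V_out/V_in).
20·log₁₀(0.0768/1.04) = 20·log₁₀(0.07385) = -22.6 dB.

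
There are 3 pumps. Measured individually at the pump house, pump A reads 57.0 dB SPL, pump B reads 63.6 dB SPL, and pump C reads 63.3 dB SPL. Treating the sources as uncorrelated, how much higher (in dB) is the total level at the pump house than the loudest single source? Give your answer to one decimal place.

3.3 dB

Add the sources as powers (linear), then convert back to dB:
L_total = 10·log₁₀(10^(57.0/10) + 10^(63.6/10) + 10^(63.3/10)) = 66.93 dB SPL.
Excess over the loudest (63.6 dB): 66.93 − 63.6 = 3.3 dB.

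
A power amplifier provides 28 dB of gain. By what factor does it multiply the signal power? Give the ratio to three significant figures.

631

Power ratio = 10^(dB/10).
10^(28/10) = 10^(2.800) = 631.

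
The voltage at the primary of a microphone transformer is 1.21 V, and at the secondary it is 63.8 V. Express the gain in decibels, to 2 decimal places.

34.44 dB

Voltage is an amplitude quantity, so gain = 20·log₁₀(V_out/V_in).
20·log₁₀(63.8/1.21) = 20·log₁₀(52.73) = 34.44 dB.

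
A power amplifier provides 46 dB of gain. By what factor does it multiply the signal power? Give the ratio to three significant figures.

39800

Power ratio = 10^(dB/10).
10^(46/10) = 10^(4.600) = 39800.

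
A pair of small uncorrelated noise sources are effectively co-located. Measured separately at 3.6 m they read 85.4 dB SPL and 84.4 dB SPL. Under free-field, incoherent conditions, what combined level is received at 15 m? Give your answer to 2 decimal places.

Combined at 3.6 m: 10·log₁₀(10^(85.4/10)+10^(84.4/10)) = 87.939 dB SPL.
Then apply −20·log₁₀(15/3.6) = -12.396 dB → 75.54 dB SPL.

75.54 dB SPL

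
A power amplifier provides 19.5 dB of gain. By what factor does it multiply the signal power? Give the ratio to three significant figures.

Power ratio = 10^(dB/10).
10^(19.5/10) = 10^(1.950) = 89.1.

89.1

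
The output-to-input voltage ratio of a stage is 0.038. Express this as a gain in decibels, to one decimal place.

-28.4 dB

For a voltage ratio, dB = 20·log₁₀(V₂/V₁).
20·log₁₀(0.038) = -28.4 dB.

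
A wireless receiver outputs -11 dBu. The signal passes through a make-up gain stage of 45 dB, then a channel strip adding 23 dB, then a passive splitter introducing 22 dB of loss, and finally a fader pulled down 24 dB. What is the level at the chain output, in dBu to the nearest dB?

In dB, series stages simply add:
-11 + 45 + 23 − 22 − 24 = +11 dBu.

+11 dBu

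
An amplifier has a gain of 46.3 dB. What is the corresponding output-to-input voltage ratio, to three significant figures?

207

Voltage ratio = 10^(dB/20).
10^(46.3/20) = 10^(2.315) = 207.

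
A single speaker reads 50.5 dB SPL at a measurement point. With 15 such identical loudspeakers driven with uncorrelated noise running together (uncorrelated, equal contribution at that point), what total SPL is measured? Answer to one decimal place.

62.3 dB SPL

15 equal incoherent sources raise the level by 10·log₁₀(15) = 11.76 dB.
L_total = 50.5 + 11.76 = 62.3 dB SPL.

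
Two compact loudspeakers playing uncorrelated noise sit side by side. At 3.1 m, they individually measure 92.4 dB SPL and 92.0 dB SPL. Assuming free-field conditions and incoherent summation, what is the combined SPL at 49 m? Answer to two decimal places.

Combined at 3.1 m: 10·log₁₀(10^(92.4/10)+10^(92.0/10)) = 95.215 dB SPL.
Then apply −20·log₁₀(49/3.1) = -23.977 dB → 71.24 dB SPL.

71.24 dB SPL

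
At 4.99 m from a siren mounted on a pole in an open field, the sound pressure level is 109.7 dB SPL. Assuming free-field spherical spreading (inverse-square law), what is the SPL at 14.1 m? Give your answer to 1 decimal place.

100.7 dB SPL

Free-field point source: level drops by 20·log₁₀ of the distance ratio.
ΔL = −20·log₁₀(14.1/4.99) = -9.02 dB, so L₂ = 109.7 + (-9.02) = 100.7 dB SPL.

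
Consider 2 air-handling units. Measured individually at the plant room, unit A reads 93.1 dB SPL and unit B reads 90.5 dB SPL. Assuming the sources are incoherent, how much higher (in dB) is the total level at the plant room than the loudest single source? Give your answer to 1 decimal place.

1.9 dB

Uncorrelated sources add in intensity (power), not in dB.
L_total = 10·log₁₀(10^(93.1/10) + 10^(90.5/10)) = 95.00 dB SPL.
Excess over the loudest (93.1 dB): 95.00 − 93.1 = 1.9 dB.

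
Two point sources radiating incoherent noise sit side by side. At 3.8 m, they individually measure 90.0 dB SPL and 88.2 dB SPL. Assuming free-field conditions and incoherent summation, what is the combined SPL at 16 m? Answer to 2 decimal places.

Combined at 3.8 m: 10·log₁₀(10^(90.0/10)+10^(88.2/10)) = 92.203 dB SPL.
Then apply −20·log₁₀(16/3.8) = -12.487 dB → 79.72 dB SPL.

79.72 dB SPL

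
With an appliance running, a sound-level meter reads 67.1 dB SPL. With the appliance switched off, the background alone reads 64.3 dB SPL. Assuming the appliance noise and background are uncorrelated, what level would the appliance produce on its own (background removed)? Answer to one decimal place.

Background correction is a power subtraction:
L_src = 10·log₁₀(10^(67.1/10) − 10^(64.3/10)) = 10·log₁₀(2437000) = 63.9 dB SPL.

63.9 dB SPL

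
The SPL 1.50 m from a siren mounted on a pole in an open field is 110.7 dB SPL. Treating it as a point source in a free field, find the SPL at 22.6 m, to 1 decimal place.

For a point source in a free field, ΔL = −20·log₁₀(d₂/d₁).
ΔL = −20·log₁₀(22.6/1.50) = -23.56 dB, so L₂ = 110.7 + (-23.56) = 87.1 dB SPL.

87.1 dB SPL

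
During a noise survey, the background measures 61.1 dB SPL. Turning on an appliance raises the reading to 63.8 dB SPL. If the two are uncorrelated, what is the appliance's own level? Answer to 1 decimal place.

60.5 dB SPL

Subtract intensities: L_src = 10·log₁₀(10^(L_total/10) − 10^(L_bg/10)).
L_src = 10·log₁₀(10^(63.8/10) − 10^(61.1/10)) = 10·log₁₀(1111000) = 60.5 dB SPL.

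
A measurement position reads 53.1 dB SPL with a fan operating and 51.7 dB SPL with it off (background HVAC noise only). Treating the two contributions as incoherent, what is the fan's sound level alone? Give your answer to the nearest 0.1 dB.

47.5 dB SPL

Subtract intensities: L_src = 10·log₁₀(10^(L_total/10) − 10^(L_bg/10)).
L_src = 10·log₁₀(10^(53.1/10) − 10^(51.7/10)) = 10·log₁₀(56260) = 47.5 dB SPL.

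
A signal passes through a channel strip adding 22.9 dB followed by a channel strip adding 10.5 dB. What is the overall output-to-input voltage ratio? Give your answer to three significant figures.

Net gain = 22.9 + 10.5 = 33.4 dB.
Voltage ratio = 10^(33.4/20) = 46.8.

46.8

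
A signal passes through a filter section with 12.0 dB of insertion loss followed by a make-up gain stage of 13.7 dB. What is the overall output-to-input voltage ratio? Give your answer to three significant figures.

Net gain = (−12.0) + 13.7 = 1.7 dB.
Voltage ratio = 10^(1.7/20) = 1.22.

1.22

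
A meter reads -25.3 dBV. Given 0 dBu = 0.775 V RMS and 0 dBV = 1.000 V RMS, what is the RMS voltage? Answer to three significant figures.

0.0543 V

V = 1.000 V × 10^(-25.3/20).
= 1.000 × 0.05433 = 0.0543 V.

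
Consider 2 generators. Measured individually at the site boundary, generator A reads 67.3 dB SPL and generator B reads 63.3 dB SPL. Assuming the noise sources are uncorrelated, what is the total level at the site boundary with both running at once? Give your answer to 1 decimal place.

Add the sources as powers (linear), then convert back to dB:
L_total = 10·log₁₀(10^(67.3/10) + 10^(63.3/10)) = 10·log₁₀(7508000) = 68.8 dB SPL.

68.8 dB SPL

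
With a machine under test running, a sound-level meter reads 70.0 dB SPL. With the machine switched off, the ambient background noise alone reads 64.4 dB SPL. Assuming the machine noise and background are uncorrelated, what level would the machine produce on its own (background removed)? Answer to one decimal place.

68.6 dB SPL

Remove the background by subtracting linear intensities:
L_src = 10·log₁₀(10^(70.0/10) − 10^(64.4/10)) = 10·log₁₀(7246000) = 68.6 dB SPL.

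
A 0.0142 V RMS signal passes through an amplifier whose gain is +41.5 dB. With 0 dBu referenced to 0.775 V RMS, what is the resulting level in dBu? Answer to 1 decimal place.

Input level: 20·log₁₀(0.0142/0.775) = -34.74 dBu.
Output: -34.74 + 41.5 = +6.8 dBu.

+6.8 dBu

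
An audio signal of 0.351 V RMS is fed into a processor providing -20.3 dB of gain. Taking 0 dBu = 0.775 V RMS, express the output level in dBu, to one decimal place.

Input level: 20·log₁₀(0.351/0.775) = -6.88 dBu.
Output: -6.88 − 20.3 = -27.2 dBu.

-27.2 dBu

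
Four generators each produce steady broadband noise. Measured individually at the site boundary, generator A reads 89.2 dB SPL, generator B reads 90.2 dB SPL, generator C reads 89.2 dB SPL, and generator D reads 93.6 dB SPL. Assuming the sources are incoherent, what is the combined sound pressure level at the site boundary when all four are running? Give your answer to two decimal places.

96.99 dB SPL

Uncorrelated sources add in intensity (power), not in dB.
L_total = 10·log₁₀(10^(89.2/10) + 10^(90.2/10) + 10^(89.2/10) + 10^(93.6/10)) = 10·log₁₀(5002000000) = 96.99 dB SPL.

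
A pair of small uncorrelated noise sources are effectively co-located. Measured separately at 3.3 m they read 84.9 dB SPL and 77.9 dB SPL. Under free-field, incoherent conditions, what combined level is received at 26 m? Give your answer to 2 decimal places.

Combined at 3.3 m: 10·log₁₀(10^(84.9/10)+10^(77.9/10)) = 85.690 dB SPL.
Then apply −20·log₁₀(26/3.3) = -17.929 dB → 67.76 dB SPL.

67.76 dB SPL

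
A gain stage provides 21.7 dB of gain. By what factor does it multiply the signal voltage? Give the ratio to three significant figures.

Voltage ratio = 10^(dB/20).
10^(21.7/20) = 10^(1.085) = 12.2.

12.2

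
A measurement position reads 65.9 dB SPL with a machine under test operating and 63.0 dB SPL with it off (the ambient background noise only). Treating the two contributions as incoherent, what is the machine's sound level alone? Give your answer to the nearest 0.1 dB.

62.8 dB SPL

Background correction is a power subtraction:
L_src = 10·log₁₀(10^(65.9/10) − 10^(63.0/10)) = 10·log₁₀(1895000) = 62.8 dB SPL.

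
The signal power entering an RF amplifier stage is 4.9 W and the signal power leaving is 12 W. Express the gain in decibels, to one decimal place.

3.9 dB

For a power ratio, dB = 10·log₁₀(P₂/P₁).
10·log₁₀(12/4.9) = 10·log₁₀(2.449) = 3.9 dB.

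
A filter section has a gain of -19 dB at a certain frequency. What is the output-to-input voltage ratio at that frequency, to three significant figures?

Voltage ratio = 10^(dB/20).
10^(-19/20) = 10^(-0.9500) = 0.112.

0.112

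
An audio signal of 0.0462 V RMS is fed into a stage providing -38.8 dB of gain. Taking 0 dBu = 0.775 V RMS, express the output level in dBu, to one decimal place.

Input level: 20·log₁₀(0.0462/0.775) = -24.49 dBu.
Output: -24.49 − 38.8 = -63.3 dBu.

-63.3 dBu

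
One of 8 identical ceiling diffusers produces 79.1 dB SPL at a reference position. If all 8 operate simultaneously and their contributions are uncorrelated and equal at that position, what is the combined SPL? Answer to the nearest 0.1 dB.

8 equal incoherent sources raise the level by 10·log₁₀(8) = 9.03 dB.
L_total = 79.1 + 9.03 = 88.1 dB SPL.

88.1 dB SPL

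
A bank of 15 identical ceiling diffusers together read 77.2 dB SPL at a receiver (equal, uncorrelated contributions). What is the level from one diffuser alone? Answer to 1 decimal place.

15 equal incoherent sources add 10·log₁₀(15) = 11.76 dB over one source.
L_one = 77.2 − 11.76 = 65.4 dB SPL.

65.4 dB SPL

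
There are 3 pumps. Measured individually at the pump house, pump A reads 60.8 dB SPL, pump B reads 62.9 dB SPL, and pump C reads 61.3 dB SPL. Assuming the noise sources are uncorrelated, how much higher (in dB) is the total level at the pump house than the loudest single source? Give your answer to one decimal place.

Uncorrelated sources add in intensity (power), not in dB.
L_total = 10·log₁₀(10^(60.8/10) + 10^(62.9/10) + 10^(61.3/10)) = 66.53 dB SPL.
Excess over the loudest (62.9 dB): 66.53 − 62.9 = 3.6 dB.

3.6 dB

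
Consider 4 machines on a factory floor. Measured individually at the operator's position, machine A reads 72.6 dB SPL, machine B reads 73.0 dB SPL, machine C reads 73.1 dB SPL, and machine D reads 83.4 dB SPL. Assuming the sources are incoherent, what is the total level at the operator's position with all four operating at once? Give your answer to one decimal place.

84.4 dB SPL

Uncorrelated sources add in intensity (power), not in dB.
L_total = 10·log₁₀(10^(72.6/10) + 10^(73.0/10) + 10^(73.1/10) + 10^(83.4/10)) = 10·log₁₀(277300000) = 84.4 dB SPL.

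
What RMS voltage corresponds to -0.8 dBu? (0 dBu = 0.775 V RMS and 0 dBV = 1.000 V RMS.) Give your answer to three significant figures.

V = 0.775 V × 10^(-0.8/20).
= 0.775 × 0.9120 = 0.707 V.

0.707 V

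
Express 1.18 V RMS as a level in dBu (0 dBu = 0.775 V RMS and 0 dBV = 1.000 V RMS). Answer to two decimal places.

+3.65 dBu

dBu = 20·log₁₀(V / 0.775 V).
20·log₁₀(1.18/0.775) = +3.65 dBu.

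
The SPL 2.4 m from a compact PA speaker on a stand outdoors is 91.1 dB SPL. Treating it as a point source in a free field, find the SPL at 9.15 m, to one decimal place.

For a point source in a free field, ΔL = −20·log₁₀(d₂/d₁).
ΔL = −20·log₁₀(9.15/2.4) = -11.62 dB, so L₂ = 91.1 + (-11.62) = 79.5 dB SPL.

79.5 dB SPL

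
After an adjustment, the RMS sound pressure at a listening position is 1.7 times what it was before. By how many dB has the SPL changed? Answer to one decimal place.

Sound pressure is an amplitude quantity: ΔL = 20·log₁₀(p₂/p₁).
20·log₁₀(1.7) = 4.6 dB.

4.6 dB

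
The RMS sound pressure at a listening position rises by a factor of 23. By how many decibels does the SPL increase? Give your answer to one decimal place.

SPL change from a pressure ratio uses the 20·log₁₀ form:
20·log₁₀(23) = 27.2 dB.

27.2 dB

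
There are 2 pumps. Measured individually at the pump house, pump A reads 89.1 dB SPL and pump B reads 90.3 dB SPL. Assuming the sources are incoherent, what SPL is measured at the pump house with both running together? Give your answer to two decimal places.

92.75 dB SPL

Uncorrelated sources add in intensity (power), not in dB.
L_total = 10·log₁₀(10^(89.1/10) + 10^(90.3/10)) = 10·log₁₀(1884000000) = 92.75 dB SPL.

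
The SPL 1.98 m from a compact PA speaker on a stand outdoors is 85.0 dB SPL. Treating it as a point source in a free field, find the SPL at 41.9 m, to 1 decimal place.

58.5 dB SPL

Free-field point source: level drops by 20·log₁₀ of the distance ratio.
ΔL = −20·log₁₀(41.9/1.98) = -26.51 dB, so L₂ = 85.0 + (-26.51) = 58.5 dB SPL.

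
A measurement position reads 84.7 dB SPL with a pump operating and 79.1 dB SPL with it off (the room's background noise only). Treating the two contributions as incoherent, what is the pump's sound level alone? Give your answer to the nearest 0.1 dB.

Background correction is a power subtraction:
L_src = 10·log₁₀(10^(84.7/10) − 10^(79.1/10)) = 10·log₁₀(213800000) = 83.3 dB SPL.

83.3 dB SPL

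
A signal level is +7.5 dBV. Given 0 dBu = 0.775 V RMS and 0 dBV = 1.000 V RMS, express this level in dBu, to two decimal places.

+9.71 dBu

The offset between the scales is 20·log₁₀(0.775/1.000) = −2.214 dB.
So dBu = +7.5 + 2.214 = +9.71 dBu.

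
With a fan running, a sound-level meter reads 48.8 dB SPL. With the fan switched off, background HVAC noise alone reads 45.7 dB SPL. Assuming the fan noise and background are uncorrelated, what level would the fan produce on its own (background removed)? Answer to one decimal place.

45.9 dB SPL

Subtract intensities: L_src = 10·log₁₀(10^(L_total/10) − 10^(L_bg/10)).
L_src = 10·log₁₀(10^(48.8/10) − 10^(45.7/10)) = 10·log₁₀(38700) = 45.9 dB SPL.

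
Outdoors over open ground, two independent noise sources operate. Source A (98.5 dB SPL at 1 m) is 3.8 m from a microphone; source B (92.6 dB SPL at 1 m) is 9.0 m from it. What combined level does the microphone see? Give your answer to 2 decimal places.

At the listener: L_A = 98.5 − 20·log₁₀(3.8) = 86.904 dB; L_B = 92.6 − 20·log₁₀(9.0) = 73.515 dB.
Combined: 10·log₁₀(10^(86.904/10)+10^(73.515/10)) = 87.10 dB SPL.

87.10 dB SPL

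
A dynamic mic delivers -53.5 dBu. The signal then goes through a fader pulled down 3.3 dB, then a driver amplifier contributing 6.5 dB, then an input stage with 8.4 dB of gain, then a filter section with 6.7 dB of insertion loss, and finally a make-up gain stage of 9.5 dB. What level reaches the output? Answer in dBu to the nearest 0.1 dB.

-39.1 dBu

In dB, series stages simply add:
-53.5 − 3.3 + 6.5 + 8.4 − 6.7 + 9.5 = -39.1 dBu.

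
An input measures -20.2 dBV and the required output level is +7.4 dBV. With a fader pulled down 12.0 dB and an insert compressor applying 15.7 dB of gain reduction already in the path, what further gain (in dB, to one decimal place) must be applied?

The required make-up gain is the shortfall in the dB sum.
G = +7.4 − (-20.2) + 12.0 + 15.7 = 55.3 dB.

55.3 dB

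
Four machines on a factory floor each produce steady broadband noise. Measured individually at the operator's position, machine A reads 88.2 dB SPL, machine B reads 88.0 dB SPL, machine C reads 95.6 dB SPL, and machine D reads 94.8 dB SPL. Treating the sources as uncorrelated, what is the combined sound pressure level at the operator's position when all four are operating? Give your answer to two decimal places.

Uncorrelated sources add in intensity (power), not in dB.
L_total = 10·log₁₀(10^(88.2/10) + 10^(88.0/10) + 10^(95.6/10) + 10^(94.8/10)) = 10·log₁₀(7942000000) = 99.00 dB SPL.

99.00 dB SPL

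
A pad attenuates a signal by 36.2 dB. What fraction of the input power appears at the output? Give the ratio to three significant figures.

Power ratio = 10^(dB/10).
10^(-36.2/10) = 10^(-3.620) = 0.000240.

0.000240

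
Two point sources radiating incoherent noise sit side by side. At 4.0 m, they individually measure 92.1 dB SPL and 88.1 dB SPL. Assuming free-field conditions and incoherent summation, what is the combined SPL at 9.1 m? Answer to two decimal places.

86.42 dB SPL

Combined at 4.0 m: 10·log₁₀(10^(92.1/10)+10^(88.1/10)) = 93.555 dB SPL.
Then apply −20·log₁₀(9.1/4.0) = -7.140 dB → 86.42 dB SPL.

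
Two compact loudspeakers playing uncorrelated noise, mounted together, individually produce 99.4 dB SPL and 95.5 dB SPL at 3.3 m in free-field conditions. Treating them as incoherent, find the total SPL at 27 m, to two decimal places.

Combined at 3.3 m: 10·log₁₀(10^(99.4/10)+10^(95.5/10)) = 100.884 dB SPL.
Then apply −20·log₁₀(27/3.3) = -18.257 dB → 82.63 dB SPL.

82.63 dB SPL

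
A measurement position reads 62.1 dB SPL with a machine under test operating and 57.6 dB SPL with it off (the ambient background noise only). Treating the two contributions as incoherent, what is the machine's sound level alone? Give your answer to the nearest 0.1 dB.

60.2 dB SPL

Remove the background by subtracting linear intensities:
L_src = 10·log₁₀(10^(62.1/10) − 10^(57.6/10)) = 10·log₁₀(1046000) = 60.2 dB SPL.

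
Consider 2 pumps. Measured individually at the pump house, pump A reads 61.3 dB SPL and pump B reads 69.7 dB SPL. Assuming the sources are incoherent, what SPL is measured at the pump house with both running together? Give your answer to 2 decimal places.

Add the sources as powers (linear), then convert back to dB:
L_total = 10·log₁₀(10^(61.3/10) + 10^(69.7/10)) = 10·log₁₀(10680000) = 70.29 dB SPL.

70.29 dB SPL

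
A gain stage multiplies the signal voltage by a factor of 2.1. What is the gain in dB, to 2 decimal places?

6.44 dB

For a voltage ratio, dB = 20·log₁₀(V₂/V₁).
20·log₁₀(2.1) = 6.44 dB.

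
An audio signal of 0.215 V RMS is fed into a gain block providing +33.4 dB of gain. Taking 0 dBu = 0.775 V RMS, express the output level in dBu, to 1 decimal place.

+22.3 dBu

Input level: 20·log₁₀(0.215/0.775) = -11.14 dBu.
Output: -11.14 + 33.4 = +22.3 dBu.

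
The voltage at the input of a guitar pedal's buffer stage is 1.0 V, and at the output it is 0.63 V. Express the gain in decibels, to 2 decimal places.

-4.01 dB

For a voltage ratio, dB = 20·log₁₀(V₂/V₁).
20·log₁₀(0.63/1.0) = 20·log₁₀(0.6300) = -4.01 dB.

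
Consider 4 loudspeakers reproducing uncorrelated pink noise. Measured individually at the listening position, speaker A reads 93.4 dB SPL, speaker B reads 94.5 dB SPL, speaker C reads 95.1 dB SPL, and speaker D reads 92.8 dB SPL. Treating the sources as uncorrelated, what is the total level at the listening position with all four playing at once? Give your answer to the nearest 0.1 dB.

Add the sources as powers (linear), then convert back to dB:
L_total = 10·log₁₀(10^(93.4/10) + 10^(94.5/10) + 10^(95.1/10) + 10^(92.8/10)) = 10·log₁₀(10148000000) = 100.1 dB SPL.

100.1 dB SPL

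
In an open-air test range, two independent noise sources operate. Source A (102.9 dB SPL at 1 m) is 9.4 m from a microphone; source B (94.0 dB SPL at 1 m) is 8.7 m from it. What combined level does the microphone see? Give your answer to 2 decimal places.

84.05 dB SPL

At the listener: L_A = 102.9 − 20·log₁₀(9.4) = 83.437 dB; L_B = 94.0 − 20·log₁₀(8.7) = 75.210 dB.
Combined: 10·log₁₀(10^(83.437/10)+10^(75.210/10)) = 84.05 dB SPL.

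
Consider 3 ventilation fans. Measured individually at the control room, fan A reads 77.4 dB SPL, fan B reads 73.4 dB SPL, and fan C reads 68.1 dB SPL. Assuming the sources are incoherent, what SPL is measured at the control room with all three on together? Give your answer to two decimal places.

79.21 dB SPL

Uncorrelated sources add in intensity (power), not in dB.
L_total = 10·log₁₀(10^(77.4/10) + 10^(73.4/10) + 10^(68.1/10)) = 10·log₁₀(83290000) = 79.21 dB SPL.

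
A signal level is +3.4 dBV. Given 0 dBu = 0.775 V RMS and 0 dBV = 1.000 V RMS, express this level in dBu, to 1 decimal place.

+5.6 dBu

The offset between the scales is 20·log₁₀(0.775/1.000) = −2.214 dB.
So dBu = +3.4 + 2.214 = +5.6 dBu.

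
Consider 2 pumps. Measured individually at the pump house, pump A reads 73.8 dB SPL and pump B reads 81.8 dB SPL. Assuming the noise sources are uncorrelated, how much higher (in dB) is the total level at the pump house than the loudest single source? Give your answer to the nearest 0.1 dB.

0.6 dB

Add the sources as powers (linear), then convert back to dB:
L_total = 10·log₁₀(10^(73.8/10) + 10^(81.8/10)) = 82.44 dB SPL.
Excess over the loudest (81.8 dB): 82.44 − 81.8 = 0.6 dB.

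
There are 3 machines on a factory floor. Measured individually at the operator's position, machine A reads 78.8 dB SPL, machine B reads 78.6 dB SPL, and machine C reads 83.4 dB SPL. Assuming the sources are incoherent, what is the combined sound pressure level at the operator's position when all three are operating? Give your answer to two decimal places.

Incoherent sources sum as intensities:
L_total = 10·log₁₀(10^(78.8/10) + 10^(78.6/10) + 10^(83.4/10)) = 10·log₁₀(367100000) = 85.65 dB SPL.

85.65 dB SPL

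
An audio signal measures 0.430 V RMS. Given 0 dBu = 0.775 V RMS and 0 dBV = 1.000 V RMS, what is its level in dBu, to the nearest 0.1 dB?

dBu = 20·log₁₀(V / 0.775 V).
20·log₁₀(0.430/0.775) = -5.1 dBu.

-5.1 dBu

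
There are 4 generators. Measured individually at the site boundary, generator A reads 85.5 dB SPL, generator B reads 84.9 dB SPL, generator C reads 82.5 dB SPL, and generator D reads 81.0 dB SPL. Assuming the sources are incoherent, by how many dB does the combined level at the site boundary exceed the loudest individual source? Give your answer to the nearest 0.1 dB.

4.4 dB

Add the sources as powers (linear), then convert back to dB:
L_total = 10·log₁₀(10^(85.5/10) + 10^(84.9/10) + 10^(82.5/10) + 10^(81.0/10)) = 89.86 dB SPL.
Excess over the loudest (85.5 dB): 89.86 − 85.5 = 4.4 dB.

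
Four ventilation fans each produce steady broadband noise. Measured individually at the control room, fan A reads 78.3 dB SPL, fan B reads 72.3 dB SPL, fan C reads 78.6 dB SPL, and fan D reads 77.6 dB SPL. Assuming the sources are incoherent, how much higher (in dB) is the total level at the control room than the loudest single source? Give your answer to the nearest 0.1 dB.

Uncorrelated sources add in intensity (power), not in dB.
L_total = 10·log₁₀(10^(78.3/10) + 10^(72.3/10) + 10^(78.6/10) + 10^(77.6/10)) = 83.32 dB SPL.
Excess over the loudest (78.6 dB): 83.32 − 78.6 = 4.7 dB.

4.7 dB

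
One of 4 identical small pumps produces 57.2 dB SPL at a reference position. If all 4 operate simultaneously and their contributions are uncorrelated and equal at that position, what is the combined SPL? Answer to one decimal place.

63.2 dB SPL

4 equal incoherent sources raise the level by 10·log₁₀(4) = 6.02 dB.
L_total = 57.2 + 6.02 = 63.2 dB SPL.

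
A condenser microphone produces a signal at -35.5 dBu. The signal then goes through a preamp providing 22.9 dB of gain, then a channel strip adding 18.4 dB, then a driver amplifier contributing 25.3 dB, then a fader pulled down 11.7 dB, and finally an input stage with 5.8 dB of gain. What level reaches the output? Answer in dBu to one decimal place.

+25.2 dBu

Gain stages sum in dB:
-35.5 + 22.9 + 18.4 + 25.3 − 11.7 + 5.8 = +25.2 dBu.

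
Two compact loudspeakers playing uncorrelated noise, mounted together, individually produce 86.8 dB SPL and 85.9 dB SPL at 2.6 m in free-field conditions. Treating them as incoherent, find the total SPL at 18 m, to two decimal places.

72.58 dB SPL

Combined at 2.6 m: 10·log₁₀(10^(86.8/10)+10^(85.9/10)) = 89.384 dB SPL.
Then apply −20·log₁₀(18/2.6) = -16.806 dB → 72.58 dB SPL.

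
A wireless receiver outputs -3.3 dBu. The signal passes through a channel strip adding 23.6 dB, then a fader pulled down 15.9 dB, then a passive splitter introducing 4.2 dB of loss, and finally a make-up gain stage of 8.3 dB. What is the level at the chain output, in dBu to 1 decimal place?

+8.5 dBu

Cascaded gains and losses add directly in dB.
-3.3 + 23.6 − 15.9 − 4.2 + 8.3 = +8.5 dBu.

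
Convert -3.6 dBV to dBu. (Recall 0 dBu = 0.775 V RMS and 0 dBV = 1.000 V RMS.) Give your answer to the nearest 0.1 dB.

-1.4 dBu

The offset between the scales is 20·log₁₀(0.775/1.000) = −2.214 dB.
So dBu = -3.6 + 2.214 = -1.4 dBu.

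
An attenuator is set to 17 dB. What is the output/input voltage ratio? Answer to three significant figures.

Voltage ratio = 10^(dB/20).
10^(-17/20) = 10^(-0.8500) = 0.141.

0.141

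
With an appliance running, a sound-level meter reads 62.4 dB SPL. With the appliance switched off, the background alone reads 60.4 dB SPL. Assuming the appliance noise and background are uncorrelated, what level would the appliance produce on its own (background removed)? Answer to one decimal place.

Background correction is a power subtraction:
L_src = 10·log₁₀(10^(62.4/10) − 10^(60.4/10)) = 10·log₁₀(641300) = 58.1 dB SPL.

58.1 dB SPL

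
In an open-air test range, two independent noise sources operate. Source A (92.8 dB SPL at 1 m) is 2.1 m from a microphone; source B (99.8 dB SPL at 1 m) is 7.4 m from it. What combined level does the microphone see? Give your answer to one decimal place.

87.8 dB SPL

At the listener: L_A = 92.8 − 20·log₁₀(2.1) = 86.36 dB; L_B = 99.8 − 20·log₁₀(7.4) = 82.42 dB.
Combined: 10·log₁₀(10^(86.36/10)+10^(82.42/10)) = 87.8 dB SPL.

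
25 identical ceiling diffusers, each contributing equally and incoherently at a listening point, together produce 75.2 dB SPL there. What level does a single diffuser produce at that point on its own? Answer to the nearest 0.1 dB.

25 equal incoherent sources add 10·log₁₀(25) = 13.98 dB over one source.
L_one = 75.2 − 13.98 = 61.2 dB SPL.

61.2 dB SPL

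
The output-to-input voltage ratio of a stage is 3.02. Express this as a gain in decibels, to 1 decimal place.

Voltage is an amplitude quantity, so gain = 20·log₁₀(V_out/V_in).
20·log₁₀(3.02) = 9.6 dB.

9.6 dB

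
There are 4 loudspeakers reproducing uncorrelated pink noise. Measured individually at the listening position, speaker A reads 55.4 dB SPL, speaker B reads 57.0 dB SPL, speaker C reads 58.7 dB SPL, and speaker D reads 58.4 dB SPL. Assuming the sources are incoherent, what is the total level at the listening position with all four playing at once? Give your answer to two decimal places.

63.58 dB SPL

Uncorrelated sources add in intensity (power), not in dB.
L_total = 10·log₁₀(10^(55.4/10) + 10^(57.0/10) + 10^(58.7/10) + 10^(58.4/10)) = 10·log₁₀(2281000) = 63.58 dB SPL.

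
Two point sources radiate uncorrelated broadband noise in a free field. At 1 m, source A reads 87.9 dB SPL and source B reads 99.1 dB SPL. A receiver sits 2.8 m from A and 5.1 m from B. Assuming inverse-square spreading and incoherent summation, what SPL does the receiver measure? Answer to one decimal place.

85.9 dB SPL

At the listener: L_A = 87.9 − 20·log₁₀(2.8) = 78.96 dB; L_B = 99.1 − 20·log₁₀(5.1) = 84.95 dB.
Combined: 10·log₁₀(10^(78.96/10)+10^(84.95/10)) = 85.9 dB SPL.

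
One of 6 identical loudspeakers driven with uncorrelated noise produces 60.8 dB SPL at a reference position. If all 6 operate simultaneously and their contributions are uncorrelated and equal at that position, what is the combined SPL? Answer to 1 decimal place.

68.6 dB SPL

6 equal incoherent sources raise the level by 10·log₁₀(6) = 7.78 dB.
L_total = 60.8 + 7.78 = 68.6 dB SPL.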